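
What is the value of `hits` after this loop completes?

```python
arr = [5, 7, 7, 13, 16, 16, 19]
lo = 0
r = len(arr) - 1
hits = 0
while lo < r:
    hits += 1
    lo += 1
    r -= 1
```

Iterations until pointers meet (list length 7)
`hits` takes the values: 0 → 1 → 2 → 3

Answer: 3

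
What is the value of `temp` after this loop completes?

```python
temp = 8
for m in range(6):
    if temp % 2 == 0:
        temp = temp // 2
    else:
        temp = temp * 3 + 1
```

Collatz-style transformation from 8
`temp` takes the values: 8 → 4 → 2 → 1 → 4 → 2 → 1

Answer: 1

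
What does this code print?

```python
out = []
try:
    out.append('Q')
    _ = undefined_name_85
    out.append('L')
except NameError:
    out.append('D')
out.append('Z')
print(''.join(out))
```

Execution trace: 'Q' (try body) → 'D' (except NameError) → 'Z' (after the try/except). Output: QDZ

Answer: QDZ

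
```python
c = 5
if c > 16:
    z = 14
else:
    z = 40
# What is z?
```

Trace:
`c = 5` → c = 5
`if c > 16: ...` → c > 16 is False, take else branch → z = 40
So z = 40

Answer: 40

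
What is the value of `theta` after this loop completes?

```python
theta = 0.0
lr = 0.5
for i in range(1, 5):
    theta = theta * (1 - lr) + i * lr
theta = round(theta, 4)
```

Moving average with lr=0.5
`theta` takes the values: 0.0 → 0.5 → 1.25 → 2.125 → 3.0625

Answer: 3.0625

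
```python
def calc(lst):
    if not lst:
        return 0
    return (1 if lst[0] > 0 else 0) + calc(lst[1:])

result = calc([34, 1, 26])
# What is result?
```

Count of positive elements in [34, 1, 26] = 3

Answer: 3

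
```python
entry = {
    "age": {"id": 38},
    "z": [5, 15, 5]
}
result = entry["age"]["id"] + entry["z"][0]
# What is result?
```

Trace:
`entry = { ...` → entry = {'age': {'id': 38}, 'z': [5, 15, 5]}
`result = entry["age"]["id"] + entry["z"][0]` → result = 43
So result = 43

Answer: 43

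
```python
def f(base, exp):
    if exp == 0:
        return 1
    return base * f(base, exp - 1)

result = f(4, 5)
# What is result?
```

f(4, 5) = 4 * 4 * 4 * 4 * 4 = 1024

Answer: 1024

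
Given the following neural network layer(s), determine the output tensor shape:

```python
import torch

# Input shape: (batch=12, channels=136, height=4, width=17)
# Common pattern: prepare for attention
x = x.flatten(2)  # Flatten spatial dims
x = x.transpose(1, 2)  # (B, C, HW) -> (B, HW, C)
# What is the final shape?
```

Input: (12, 136, 4, 17) -> after flatten(2): (12, 136, 68) -> Output: (12, 68, 136)

Answer: (12, 68, 136)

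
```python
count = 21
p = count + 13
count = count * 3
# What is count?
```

Trace:
`count = 21` → count = 21
`p = count + 13` → p = 34
`count = count * 3` → count = 63
So count = 63

Answer: 63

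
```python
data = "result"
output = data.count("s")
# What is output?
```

Trace:
`data = "result"` → data = 'result'
`output = data.count("s")` → output = 1
So output = 1

Answer: 1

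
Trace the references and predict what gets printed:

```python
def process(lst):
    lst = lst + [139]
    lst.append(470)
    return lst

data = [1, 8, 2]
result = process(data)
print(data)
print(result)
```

Key concept: rebinding parameter vs mutation.
Step by step:
`data = [1, 8, 2]` → data = [1, 8, 2]
`result = process(data)` → result = [1, 8, 2, 139, 470]
`print(data)` → prints [1, 8, 2]
`print(result)` → prints [1, 8, 2, 139, 470]

Answer:
[1, 8, 2]
[1, 8, 2, 139, 470]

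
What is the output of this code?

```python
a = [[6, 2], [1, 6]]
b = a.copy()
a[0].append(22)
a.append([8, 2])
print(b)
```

Key concept: shallow copy with nested lists.
Step by step:
`a = [[6, 2], [1, 6]]` → a = [[6, 2], [1, 6]]
`b = a.copy()` → b = [[6, 2], [1, 6]]
`a[0].append(22)` → a = [[6, 2, 22], [1, 6]]; b = [[6, 2, 22], [1, 6]]
`a.append([8, 2])` → a = [[6, 2, 22], [1, 6], [8, 2]]
`print(b)` → prints [[6, 2, 22], [1, 6]]

Answer: [[6, 2, 22], [1, 6]]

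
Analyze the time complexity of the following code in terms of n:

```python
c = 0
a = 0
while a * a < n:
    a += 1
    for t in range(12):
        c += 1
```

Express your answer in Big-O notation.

Each loop level contributes: √n × 1. Multiplying the contributions gives O(√n).

Answer: O(√n)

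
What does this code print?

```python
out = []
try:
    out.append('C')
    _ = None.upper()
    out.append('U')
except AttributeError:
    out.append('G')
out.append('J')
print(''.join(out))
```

Execution trace: 'C' (try body) → 'G' (except AttributeError) → 'J' (after the try/except). Output: CGJ

Answer: CGJ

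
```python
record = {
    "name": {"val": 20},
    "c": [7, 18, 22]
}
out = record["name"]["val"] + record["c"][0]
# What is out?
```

Trace:
`record = { ...` → record = {'name': {'val': 20}, 'c': [7, 18, 22]}
`out = record["name"]["val"] + record["c"][0]` → out = 27
So out = 27

Answer: 27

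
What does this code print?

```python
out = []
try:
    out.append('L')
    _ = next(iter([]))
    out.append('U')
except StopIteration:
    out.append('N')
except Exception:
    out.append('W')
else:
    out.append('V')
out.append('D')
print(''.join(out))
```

Execution trace: 'L' (try body) → 'N' (except StopIteration) → 'D' (after the try/except). Output: LND

Answer: LND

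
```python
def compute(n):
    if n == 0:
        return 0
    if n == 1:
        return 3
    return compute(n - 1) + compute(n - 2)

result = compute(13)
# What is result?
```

Build up from base cases: compute(0)=0, compute(1)=3, compute(2)=3, compute(3)=6, compute(4)=9, compute(5)=15, compute(6)=24, ..., compute(13)=699

Answer: 699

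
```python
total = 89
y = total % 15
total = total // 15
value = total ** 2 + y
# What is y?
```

Trace:
`total = 89` → total = 89
`y = total % 15` → y = 14
`total = total // 15` → total = 5
`value = total ** 2 + y` → value = 39
So y = 14

Answer: 14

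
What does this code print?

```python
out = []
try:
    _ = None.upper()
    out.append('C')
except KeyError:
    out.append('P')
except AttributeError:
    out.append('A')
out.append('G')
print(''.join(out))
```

Execution trace: 'A' (except AttributeError) → 'G' (after the try/except). Output: AG

Answer: AG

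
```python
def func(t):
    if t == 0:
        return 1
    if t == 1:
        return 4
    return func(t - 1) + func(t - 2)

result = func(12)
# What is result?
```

Build up from base cases: func(0)=1, func(1)=4, func(2)=5, func(3)=9, func(4)=14, func(5)=23, func(6)=37, ..., func(12)=665

Answer: 665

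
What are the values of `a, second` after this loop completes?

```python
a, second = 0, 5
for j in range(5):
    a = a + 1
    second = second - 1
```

a goes 0→5, second goes 5→0
`a, second` takes the values: (0, 5) → (1, 5) → (1, 4) → (2, 4) → (2, 3) → (3, 3) → (3, 2) → (4, 2) → (4, 1) → (5, 1) → (5, 0)

Answer: 5, 0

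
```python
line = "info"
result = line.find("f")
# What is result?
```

Trace:
`line = "info"` → line = 'info'
`result = line.find("f")` → result = 2
So result = 2

Answer: 2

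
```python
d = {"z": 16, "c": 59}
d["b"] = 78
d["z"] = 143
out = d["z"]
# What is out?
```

Trace:
`d = {"z": 16, "c": 59}` → d = {'z': 16, 'c': 59}
`d["b"] = 78` → d = {'z': 16, 'c': 59, 'b': 78}
`d["z"] = 143` → d = {'z': 143, 'c': 59, 'b': 78}
`out = d["z"]` → out = 143
So out = 143

Answer: 143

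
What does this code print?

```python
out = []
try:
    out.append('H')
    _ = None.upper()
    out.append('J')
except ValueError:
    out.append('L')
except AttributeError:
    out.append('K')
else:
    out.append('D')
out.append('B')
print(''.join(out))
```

Execution trace: 'H' (try body) → 'K' (except AttributeError) → 'B' (after the try/except). Output: HKB

Answer: HKB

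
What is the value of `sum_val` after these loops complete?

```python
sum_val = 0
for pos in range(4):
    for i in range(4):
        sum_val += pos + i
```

Sum of all pos+i for pos,i in 4x4
`sum_val` takes the values: 0 → 1 → 3 → 6 → 7 → 9 → 12 → 16 → 18 → 21 → 25 → 30 → 33 → 37 → 42 → 48

Answer: 48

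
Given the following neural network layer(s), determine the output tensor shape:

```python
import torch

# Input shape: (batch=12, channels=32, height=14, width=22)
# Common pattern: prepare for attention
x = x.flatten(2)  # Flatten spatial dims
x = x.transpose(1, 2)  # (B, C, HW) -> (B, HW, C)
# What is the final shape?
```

Input: (12, 32, 14, 22) -> after flatten(2): (12, 32, 308) -> Output: (12, 308, 32)

Answer: (12, 308, 32)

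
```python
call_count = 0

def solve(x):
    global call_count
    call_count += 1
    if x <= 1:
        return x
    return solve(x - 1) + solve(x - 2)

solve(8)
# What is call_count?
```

Calls(x) = 1 + Calls(x-1) + Calls(x-2); Calls(0)=Calls(1)=1. For x=8 this gives 67.

Answer: 67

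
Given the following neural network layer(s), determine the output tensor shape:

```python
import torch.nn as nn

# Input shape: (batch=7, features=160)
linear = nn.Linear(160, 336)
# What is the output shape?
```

Input: (7, 160) -> Output: (7, 336)

Answer: (7, 336)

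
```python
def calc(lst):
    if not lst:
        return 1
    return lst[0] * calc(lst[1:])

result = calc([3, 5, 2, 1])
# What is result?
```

Product over [3, 5, 2, 1] = 3 * 5 * 2 * 1 = 30

Answer: 30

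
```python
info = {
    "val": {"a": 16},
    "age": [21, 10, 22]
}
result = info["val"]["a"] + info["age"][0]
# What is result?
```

Trace:
`info = { ...` → info = {'val': {'a': 16}, 'age': [21, 10, 22]}
`result = info["val"]["a"] + info["age"][0]` → result = 37
So result = 37

Answer: 37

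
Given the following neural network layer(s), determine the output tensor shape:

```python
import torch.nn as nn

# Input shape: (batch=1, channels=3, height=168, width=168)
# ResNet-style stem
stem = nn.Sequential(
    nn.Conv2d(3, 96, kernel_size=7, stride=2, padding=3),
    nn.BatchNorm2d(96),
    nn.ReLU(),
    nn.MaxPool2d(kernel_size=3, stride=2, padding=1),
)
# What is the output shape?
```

Input: (1, 3, 168, 168) -> after Conv2d 7x7 stride=2: (1, 96, 84, 84) -> Output: (1, 96, 42, 42)

Answer: (1, 96, 42, 42)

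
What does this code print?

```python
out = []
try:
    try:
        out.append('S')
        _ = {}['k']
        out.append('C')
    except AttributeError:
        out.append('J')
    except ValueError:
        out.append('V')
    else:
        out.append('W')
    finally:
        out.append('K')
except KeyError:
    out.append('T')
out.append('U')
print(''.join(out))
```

Execution trace: 'S' (try body) → 'K' (finally) → 'T' (outer except KeyError) → 'U' (after the try/except). Output: SKTU

Answer: SKTU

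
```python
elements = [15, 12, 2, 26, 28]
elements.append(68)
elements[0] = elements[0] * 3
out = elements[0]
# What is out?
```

Trace:
`elements = [15, 12, 2, 26, 28]` → elements = [15, 12, 2, 26, 28]
`elements.append(68)` → elements = [15, 12, 2, 26, 28, 68]
`elements[0] = elements[0] * 3` → elements = [45, 12, 2, 26, 28, 68]
`out = elements[0]` → out = 45
So out = 45

Answer: 45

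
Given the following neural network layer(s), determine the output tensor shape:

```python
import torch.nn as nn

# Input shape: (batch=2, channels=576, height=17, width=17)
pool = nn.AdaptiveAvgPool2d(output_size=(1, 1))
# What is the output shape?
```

Input: (2, 576, 17, 17) -> Output: (2, 576, 1, 1)

Answer: (2, 576, 1, 1)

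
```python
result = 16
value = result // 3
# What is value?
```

Trace:
`result = 16` → result = 16
`value = result // 3` → value = 5
So value = 5

Answer: 5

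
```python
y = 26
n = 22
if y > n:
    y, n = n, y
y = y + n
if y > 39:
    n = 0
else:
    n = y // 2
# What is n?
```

Trace:
`y = 26` → y = 26
`n = 22` → n = 22
`if y > n: ...` → y > n is True → y = 22; n = 26
`y = y + n` → y = 48
`if y > 39: ...` → y > 39 is True → n = 0
So n = 0

Answer: 0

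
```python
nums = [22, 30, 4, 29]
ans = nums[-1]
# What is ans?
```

Trace:
`nums = [22, 30, 4, 29]` → nums = [22, 30, 4, 29]
`ans = nums[-1]` → ans = 29
So ans = 29

Answer: 29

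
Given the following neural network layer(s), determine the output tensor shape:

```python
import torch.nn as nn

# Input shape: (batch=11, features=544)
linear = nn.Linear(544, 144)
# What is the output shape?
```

Input: (11, 544) -> Output: (11, 144)

Answer: (11, 144)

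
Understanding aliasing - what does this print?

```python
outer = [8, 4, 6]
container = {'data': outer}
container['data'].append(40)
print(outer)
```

Key concept: dict holds reference to list.
Step by step:
`outer = [8, 4, 6]` → outer = [8, 4, 6]
`container = {'data': outer}` → container = {'data': [8, 4, 6]}
`container['data'].append(40)` → outer = [8, 4, 6, 40]; container = {'data': [8, 4, 6, 40]}
`print(outer)` → prints [8, 4, 6, 40]

Answer: [8, 4, 6, 40]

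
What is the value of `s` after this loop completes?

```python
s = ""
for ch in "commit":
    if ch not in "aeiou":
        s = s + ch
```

Remove vowels from 'commit'
`s` takes the values: "" → "c" → "cm" → "cmm" → "cmmt"

Answer: "cmmt"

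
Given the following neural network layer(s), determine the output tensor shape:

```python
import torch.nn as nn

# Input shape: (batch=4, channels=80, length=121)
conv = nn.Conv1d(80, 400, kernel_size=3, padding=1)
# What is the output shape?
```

Input: (4, 80, 121) -> Output: (4, 400, 121)

Answer: (4, 400, 121)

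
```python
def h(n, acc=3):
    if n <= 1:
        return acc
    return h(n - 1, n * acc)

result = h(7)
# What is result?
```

Accumulator trace (n, acc): (7, 3) -> (6, 21) -> (5, 126) -> (4, 630) -> (3, 2520) -> (2, 7560) -> (1, 15120) -> return 15120

Answer: 15120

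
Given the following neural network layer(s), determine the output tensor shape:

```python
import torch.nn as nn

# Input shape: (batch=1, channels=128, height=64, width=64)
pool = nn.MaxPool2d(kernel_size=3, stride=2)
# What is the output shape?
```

Input: (1, 128, 64, 64) -> Output: (1, 128, 31, 31)

Answer: (1, 128, 31, 31)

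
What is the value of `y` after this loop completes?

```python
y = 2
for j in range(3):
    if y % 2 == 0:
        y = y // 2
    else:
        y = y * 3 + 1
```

Collatz-style transformation from 2
`y` takes the values: 2 → 1 → 4 → 2

Answer: 2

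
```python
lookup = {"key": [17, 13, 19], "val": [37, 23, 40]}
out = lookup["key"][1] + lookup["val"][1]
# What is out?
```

Trace:
`lookup = {"key": [17, 13, 19], "val": [37, 23, 40]}` → lookup = {'key': [17, 13, 19], 'val': [37, 23, 40]}
`out = lookup["key"][1] + lookup["val"][1]` → out = 36
So out = 36

Answer: 36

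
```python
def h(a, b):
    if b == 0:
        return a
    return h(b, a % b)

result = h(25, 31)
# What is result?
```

h(25, 31) -> h(31, 25) -> h(25, 6) -> h(6, 1) -> h(1, 0) -> 1

Answer: 1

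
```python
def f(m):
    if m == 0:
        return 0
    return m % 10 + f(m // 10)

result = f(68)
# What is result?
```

Sum of digits of 68: 8 + 6 = 14

Answer: 14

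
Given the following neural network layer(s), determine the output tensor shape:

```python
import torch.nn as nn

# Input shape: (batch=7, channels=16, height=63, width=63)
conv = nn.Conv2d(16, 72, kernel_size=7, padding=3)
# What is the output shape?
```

Input: (7, 16, 63, 63) -> Output: (7, 72, 63, 63)

Answer: (7, 72, 63, 63)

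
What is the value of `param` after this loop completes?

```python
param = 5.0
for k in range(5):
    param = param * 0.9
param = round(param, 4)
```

Exponential decay: 5.0 * 0.9^5
`param` takes the values: 5.0 → 4.5 → 4.05 → 3.645 → 3.2805 → 2.95245 → 2.9525

Answer: 2.9525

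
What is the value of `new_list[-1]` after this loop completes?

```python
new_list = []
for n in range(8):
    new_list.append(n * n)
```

Last element of squares 0 to 7
`new_list` takes the values: [] → [0] → [0, 1] → [0, 1, 4] → [0, 1, 4, 9] → [0, 1, 4, 9, 16] → [0, 1, 4, 9, 16, 25] → [0, 1, 4, 9, 16, 25, 36] → [0, 1, 4, 9, 16, 25, 36, 49]
So `new_list[-1]` = 49

Answer: 49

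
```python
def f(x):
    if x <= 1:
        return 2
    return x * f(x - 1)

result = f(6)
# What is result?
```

f(6) = 6 * 5 * 4 * 3 * 2 * 2 = 1440

Answer: 1440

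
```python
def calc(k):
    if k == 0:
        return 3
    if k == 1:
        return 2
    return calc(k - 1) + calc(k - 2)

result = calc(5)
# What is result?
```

Build up from base cases: calc(0)=3, calc(1)=2, calc(2)=5, calc(3)=7, calc(4)=12, calc(5)=19

Answer: 19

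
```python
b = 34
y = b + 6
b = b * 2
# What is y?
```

Trace:
`b = 34` → b = 34
`y = b + 6` → y = 40
`b = b * 2` → b = 68
So y = 40

Answer: 40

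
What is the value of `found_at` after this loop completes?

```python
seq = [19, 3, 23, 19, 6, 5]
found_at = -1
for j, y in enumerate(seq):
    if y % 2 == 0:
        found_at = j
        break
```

First even number index in [19, 3, 23, 19, 6, 5]
`found_at` takes the values: -1 → 4

Answer: 4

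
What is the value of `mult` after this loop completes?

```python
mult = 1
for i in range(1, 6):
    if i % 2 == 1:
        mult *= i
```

Product of odd numbers 1 to 5
`mult` takes the values: 1 → 3 → 15

Answer: 15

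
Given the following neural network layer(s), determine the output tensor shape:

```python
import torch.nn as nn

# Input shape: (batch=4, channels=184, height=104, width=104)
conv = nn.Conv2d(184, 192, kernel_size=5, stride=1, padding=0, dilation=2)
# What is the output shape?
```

Input: (4, 184, 104, 104) -> Output: (4, 192, 96, 96)

Answer: (4, 192, 96, 96)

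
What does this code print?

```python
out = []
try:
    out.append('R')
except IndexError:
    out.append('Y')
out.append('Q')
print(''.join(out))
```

Execution trace: 'R' (try body, no exception) → 'Q' (after the try/except). Output: RQ

Answer: RQ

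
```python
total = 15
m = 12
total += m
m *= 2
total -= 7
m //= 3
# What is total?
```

Trace:
`total = 15` → total = 15
`m = 12` → m = 12
`total += m` → total = 27
`m *= 2` → m = 24
`total -= 7` → total = 20
`m //= 3` → m = 8
So total = 20

Answer: 20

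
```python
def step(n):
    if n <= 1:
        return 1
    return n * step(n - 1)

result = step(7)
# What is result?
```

step(7) = 7 * 6 * 5 * 4 * 3 * 2 * 1 = 5040

Answer: 5040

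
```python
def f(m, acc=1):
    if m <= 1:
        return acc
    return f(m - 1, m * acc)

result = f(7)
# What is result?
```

Accumulator trace (n, acc): (7, 1) -> (6, 7) -> (5, 42) -> (4, 210) -> (3, 840) -> (2, 2520) -> (1, 5040) -> return 5040

Answer: 5040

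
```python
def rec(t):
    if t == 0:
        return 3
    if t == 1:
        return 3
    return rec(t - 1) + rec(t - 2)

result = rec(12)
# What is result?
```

Build up from base cases: rec(0)=3, rec(1)=3, rec(2)=6, rec(3)=9, rec(4)=15, rec(5)=24, rec(6)=39, ..., rec(12)=699

Answer: 699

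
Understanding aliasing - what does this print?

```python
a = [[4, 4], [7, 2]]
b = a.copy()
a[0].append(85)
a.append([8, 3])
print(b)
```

Key concept: shallow copy with nested lists.
Step by step:
`a = [[4, 4], [7, 2]]` → a = [[4, 4], [7, 2]]
`b = a.copy()` → b = [[4, 4], [7, 2]]
`a[0].append(85)` → a = [[4, 4, 85], [7, 2]]; b = [[4, 4, 85], [7, 2]]
`a.append([8, 3])` → a = [[4, 4, 85], [7, 2], [8, 3]]
`print(b)` → prints [[4, 4, 85], [7, 2]]

Answer: [[4, 4, 85], [7, 2]]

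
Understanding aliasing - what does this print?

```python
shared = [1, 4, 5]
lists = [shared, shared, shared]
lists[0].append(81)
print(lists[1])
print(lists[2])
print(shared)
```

Key concept: list of same reference.
Step by step:
`shared = [1, 4, 5]` → shared = [1, 4, 5]
`lists = [shared, shared, shared]` → lists = [[1, 4, 5], [1, 4, 5], [1, 4, 5]]
`lists[0].append(81)` → shared = [1, 4, 5, 81]; lists = [[1, 4, 5, 81], [1, 4, 5, 81], [1, 4, 5, 81]]
`print(lists[1])` → prints [1, 4, 5, 81]
`print(lists[2])` → prints [1, 4, 5, 81]
`print(shared)` → prints [1, 4, 5, 81]

Answer:
[1, 4, 5, 81]
[1, 4, 5, 81]
[1, 4, 5, 81]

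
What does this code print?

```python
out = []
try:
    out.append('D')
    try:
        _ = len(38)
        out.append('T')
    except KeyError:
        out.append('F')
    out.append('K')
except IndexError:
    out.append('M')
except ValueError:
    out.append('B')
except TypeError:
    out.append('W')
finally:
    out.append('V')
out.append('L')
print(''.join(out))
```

Execution trace: 'D' (try body) → 'W' (except TypeError) → 'V' (finally) → 'L' (after the try/except). Output: DWVL

Answer: DWVL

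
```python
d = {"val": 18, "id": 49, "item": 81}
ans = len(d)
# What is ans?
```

Trace:
`d = {"val": 18, "id": 49, "item": 81}` → d = {'val': 18, 'id': 49, 'item': 81}
`ans = len(d)` → ans = 3
So ans = 3

Answer: 3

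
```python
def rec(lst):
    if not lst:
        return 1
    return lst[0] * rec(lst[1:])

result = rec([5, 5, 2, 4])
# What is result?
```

Product over [5, 5, 2, 4] = 5 * 5 * 2 * 4 = 200

Answer: 200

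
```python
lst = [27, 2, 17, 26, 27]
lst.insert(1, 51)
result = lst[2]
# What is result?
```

Trace:
`lst = [27, 2, 17, 26, 27]` → lst = [27, 2, 17, 26, 27]
`lst.insert(1, 51)` → lst = [27, 51, 2, 17, 26, 27]
`result = lst[2]` → result = 2
So result = 2

Answer: 2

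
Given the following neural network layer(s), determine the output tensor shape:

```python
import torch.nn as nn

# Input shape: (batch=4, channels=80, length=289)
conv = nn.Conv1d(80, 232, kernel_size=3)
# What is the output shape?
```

Input: (4, 80, 289) -> Output: (4, 232, 287)

Answer: (4, 232, 287)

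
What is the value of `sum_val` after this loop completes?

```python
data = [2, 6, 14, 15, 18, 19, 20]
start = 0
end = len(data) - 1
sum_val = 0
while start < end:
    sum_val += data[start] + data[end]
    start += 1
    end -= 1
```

Sum of pairs from ends
`sum_val` takes the values: 0 → 22 → 47 → 79

Answer: 79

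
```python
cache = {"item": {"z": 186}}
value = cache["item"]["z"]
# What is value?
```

Trace:
`cache = {"item": {"z": 186}}` → cache = {'item': {'z': 186}}
`value = cache["item"]["z"]` → value = 186
So value = 186

Answer: 186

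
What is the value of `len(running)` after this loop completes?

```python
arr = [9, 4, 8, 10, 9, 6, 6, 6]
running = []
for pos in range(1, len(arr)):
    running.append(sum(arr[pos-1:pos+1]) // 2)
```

Number of 2-element averages
`running` takes the values: [] → [6] → [6, 6] → [6, 6, 9] → [6, 6, 9, 9] → [6, 6, 9, 9, 7] → [6, 6, 9, 9, 7, 6] → [6, 6, 9, 9, 7, 6, 6]
So `len(running)` = 7

Answer: 7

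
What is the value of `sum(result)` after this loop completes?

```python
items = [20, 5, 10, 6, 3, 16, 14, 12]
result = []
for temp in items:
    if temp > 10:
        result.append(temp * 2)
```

Sum of doubled values > 10
`result` takes the values: [] → [40] → [40, 32] → [40, 32, 28] → [40, 32, 28, 24]
So `sum(result)` = 124

Answer: 124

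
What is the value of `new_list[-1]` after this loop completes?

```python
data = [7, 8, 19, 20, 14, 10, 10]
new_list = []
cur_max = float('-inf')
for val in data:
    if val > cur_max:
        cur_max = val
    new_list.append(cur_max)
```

Running max ends at 20
`new_list` takes the values: [] → [7] → [7, 8] → [7, 8, 19] → [7, 8, 19, 20] → [7, 8, 19, 20, 20] → [7, 8, 19, 20, 20, 20] → [7, 8, 19, 20, 20, 20, 20]
So `new_list[-1]` = 20

Answer: 20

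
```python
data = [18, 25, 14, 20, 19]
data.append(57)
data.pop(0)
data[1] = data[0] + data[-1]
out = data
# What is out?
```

Trace:
`data = [18, 25, 14, 20, 19]` → data = [18, 25, 14, 20, 19]
`data.append(57)` → data = [18, 25, 14, 20, 19, 57]
`data.pop(0)` → data = [25, 14, 20, 19, 57]
`data[1] = data[0] + data[-1]` → data = [25, 82, 20, 19, 57]
`out = data` → out = [25, 82, 20, 19, 57]
So out = [25, 82, 20, 19, 57]

Answer: [25, 82, 20, 19, 57]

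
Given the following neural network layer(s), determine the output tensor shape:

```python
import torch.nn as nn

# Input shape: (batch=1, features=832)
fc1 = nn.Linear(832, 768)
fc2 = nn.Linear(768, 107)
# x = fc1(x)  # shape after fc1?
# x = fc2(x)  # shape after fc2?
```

Input: (1, 832) -> after fc1: (1, 768) -> Output: (1, 107)

Answer: (1, 107)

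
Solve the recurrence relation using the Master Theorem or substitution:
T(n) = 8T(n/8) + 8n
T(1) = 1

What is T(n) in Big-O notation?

By Master Theorem: a=8, b=8, f(n)=8n. Since log_8(8) = 1 and f(n) = Θ(n^1), Case 2 applies. T(n) = O(n log n).

Answer: O(n log n)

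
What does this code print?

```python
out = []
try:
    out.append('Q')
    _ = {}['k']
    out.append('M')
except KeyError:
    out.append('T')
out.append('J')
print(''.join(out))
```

Execution trace: 'Q' (try body) → 'T' (except KeyError) → 'J' (after the try/except). Output: QTJ

Answer: QTJ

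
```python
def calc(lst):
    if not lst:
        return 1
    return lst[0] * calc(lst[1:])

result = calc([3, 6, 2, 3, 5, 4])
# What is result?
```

Product over [3, 6, 2, 3, 5, 4] = 3 * 6 * 2 * 3 * 5 * 4 = 2160

Answer: 2160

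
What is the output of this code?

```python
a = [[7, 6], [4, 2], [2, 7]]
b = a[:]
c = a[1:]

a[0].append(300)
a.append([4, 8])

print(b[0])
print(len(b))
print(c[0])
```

Key concept: slice with nested mutation.
Step by step:
`a = [[7, 6], [4, 2], [2, 7]]` → a = [[7, 6], [4, 2], [2, 7]]
`b = a[:]` → b = [[7, 6], [4, 2], [2, 7]]
`c = a[1:]` → c = [[4, 2], [2, 7]]
`a[0].append(300)` → a = [[7, 6, 300], [4, 2], [2, 7]]; b = [[7, 6, 300], [4, 2], [2, 7]]
`a.append([4, 8])` → a = [[7, 6, 300], [4, 2], [2, 7], [4, 8]]
`print(b[0])` → prints [7, 6, 300]
`print(len(b))` → prints 3
`print(c[0])` → prints [4, 2]

Answer:
[7, 6, 300]
3
[4, 2]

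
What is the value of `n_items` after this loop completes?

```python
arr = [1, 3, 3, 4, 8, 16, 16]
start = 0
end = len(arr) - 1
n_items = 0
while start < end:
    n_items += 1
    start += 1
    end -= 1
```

Iterations until pointers meet (list length 7)
`n_items` takes the values: 0 → 1 → 2 → 3

Answer: 3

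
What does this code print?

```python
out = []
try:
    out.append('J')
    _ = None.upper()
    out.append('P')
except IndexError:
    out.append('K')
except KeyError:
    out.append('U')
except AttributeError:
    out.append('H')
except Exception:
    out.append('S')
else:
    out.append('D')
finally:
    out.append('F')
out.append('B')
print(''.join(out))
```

Execution trace: 'J' (try body) → 'H' (except AttributeError) → 'F' (finally) → 'B' (after the try/except). Output: JHFB

Answer: JHFB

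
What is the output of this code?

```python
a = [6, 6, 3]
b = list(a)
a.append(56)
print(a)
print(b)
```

Key concept: list() constructor creates copy.
Step by step:
`a = [6, 6, 3]` → a = [6, 6, 3]
`b = list(a)` → b = [6, 6, 3]
`a.append(56)` → a = [6, 6, 3, 56]
`print(a)` → prints [6, 6, 3, 56]
`print(b)` → prints [6, 6, 3]

Answer:
[6, 6, 3, 56]
[6, 6, 3]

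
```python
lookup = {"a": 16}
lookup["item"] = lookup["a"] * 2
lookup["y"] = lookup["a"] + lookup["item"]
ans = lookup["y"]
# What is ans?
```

Trace:
`lookup = {"a": 16}` → lookup = {'a': 16}
`lookup["item"] = lookup["a"] * 2` → lookup = {'a': 16, 'item': 32}
`lookup["y"] = lookup["a"] + lookup["item"]` → lookup = {'a': 16, 'item': 32, 'y': 48}
`ans = lookup["y"]` → ans = 48
So ans = 48

Answer: 48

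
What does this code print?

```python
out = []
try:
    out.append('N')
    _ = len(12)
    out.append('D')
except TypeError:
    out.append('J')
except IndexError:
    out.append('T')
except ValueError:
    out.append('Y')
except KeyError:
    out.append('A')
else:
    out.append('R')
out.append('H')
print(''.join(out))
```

Execution trace: 'N' (try body) → 'J' (except TypeError) → 'H' (after the try/except). Output: NJH

Answer: NJH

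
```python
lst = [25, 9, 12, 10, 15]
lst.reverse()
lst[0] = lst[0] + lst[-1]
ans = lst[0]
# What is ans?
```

Trace:
`lst = [25, 9, 12, 10, 15]` → lst = [25, 9, 12, 10, 15]
`lst.reverse()` → lst = [15, 10, 12, 9, 25]
`lst[0] = lst[0] + lst[-1]` → lst = [40, 10, 12, 9, 25]
`ans = lst[0]` → ans = 40
So ans = 40

Answer: 40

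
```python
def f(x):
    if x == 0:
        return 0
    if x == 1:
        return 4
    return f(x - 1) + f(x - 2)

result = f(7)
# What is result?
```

Build up from base cases: f(0)=0, f(1)=4, f(2)=4, f(3)=8, f(4)=12, f(5)=20, f(6)=32, ..., f(7)=52

Answer: 52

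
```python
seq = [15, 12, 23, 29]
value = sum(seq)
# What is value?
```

Trace:
`seq = [15, 12, 23, 29]` → seq = [15, 12, 23, 29]
`value = sum(seq)` → value = 79
So value = 79

Answer: 79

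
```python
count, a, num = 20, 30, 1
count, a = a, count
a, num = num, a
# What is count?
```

Trace:
`count, a, num = 20, 30, 1` → count = 20; a = 30; num = 1
`count, a = a, count` → count = 30; a = 20
`a, num = num, a` → a = 1; num = 20
So count = 30

Answer: 30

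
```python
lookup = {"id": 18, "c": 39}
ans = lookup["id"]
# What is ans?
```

Trace:
`lookup = {"id": 18, "c": 39}` → lookup = {'id': 18, 'c': 39}
`ans = lookup["id"]` → ans = 18
So ans = 18

Answer: 18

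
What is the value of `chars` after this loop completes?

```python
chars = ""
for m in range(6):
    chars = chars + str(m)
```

Concatenate digits 0 to 5
`chars` takes the values: "" → "0" → "01" → "012" → "0123" → "01234" → "012345"

Answer: "012345"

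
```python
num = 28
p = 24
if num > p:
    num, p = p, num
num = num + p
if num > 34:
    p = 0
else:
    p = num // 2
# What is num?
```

Trace:
`num = 28` → num = 28
`p = 24` → p = 24
`if num > p: ...` → num > p is True → num = 24; p = 28
`num = num + p` → num = 52
`if num > 34: ...` → num > 34 is True → p = 0
So num = 52

Answer: 52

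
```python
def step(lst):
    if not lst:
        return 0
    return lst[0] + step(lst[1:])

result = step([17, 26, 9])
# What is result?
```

17 + 26 + 9 + 0 = 52

Answer: 52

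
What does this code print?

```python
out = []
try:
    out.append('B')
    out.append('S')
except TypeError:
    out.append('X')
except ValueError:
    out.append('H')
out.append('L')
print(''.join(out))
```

Execution trace: 'B' (try body) → 'S' (try body, no exception) → 'L' (after the try/except). Output: BSL

Answer: BSL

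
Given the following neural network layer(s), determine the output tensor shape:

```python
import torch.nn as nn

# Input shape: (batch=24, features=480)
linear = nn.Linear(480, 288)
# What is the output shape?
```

Input: (24, 480) -> Output: (24, 288)

Answer: (24, 288)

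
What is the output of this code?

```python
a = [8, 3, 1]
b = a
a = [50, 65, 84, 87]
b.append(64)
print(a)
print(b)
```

Key concept: rebinding vs mutation: a is rebound to a new list, b still points at the original.
Step by step:
`a = [8, 3, 1]` → a = [8, 3, 1]
`b = a` → b = [8, 3, 1] (same object as a)
`a = [50, 65, 84, 87]` → a = [50, 65, 84, 87]
`b.append(64)` → b = [8, 3, 1, 64]
`print(a)` → prints [50, 65, 84, 87]
`print(b)` → prints [8, 3, 1, 64]

Answer:
[50, 65, 84, 87]
[8, 3, 1, 64]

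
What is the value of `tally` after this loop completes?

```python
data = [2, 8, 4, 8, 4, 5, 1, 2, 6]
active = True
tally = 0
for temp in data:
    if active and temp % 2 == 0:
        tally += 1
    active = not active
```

Count even values at even positions
`tally` takes the values: 0 → 1 → 2 → 3 → 4

Answer: 4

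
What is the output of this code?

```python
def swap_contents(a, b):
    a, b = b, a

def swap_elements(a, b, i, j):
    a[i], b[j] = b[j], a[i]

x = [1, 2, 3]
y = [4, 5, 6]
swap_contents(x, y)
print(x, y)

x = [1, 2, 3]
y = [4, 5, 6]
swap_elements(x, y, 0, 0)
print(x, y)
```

Key concept: parameter rebinding vs mutation.
Step by step:
`x = [1, 2, 3]` → x = [1, 2, 3]
`y = [4, 5, 6]` → y = [4, 5, 6]
`swap_contents(x, y)` → no visible change to tracked variables
`print(x, y)` → prints [1, 2, 3] [4, 5, 6]
`x = [1, 2, 3]` → x = [1, 2, 3]
`y = [4, 5, 6]` → y = [4, 5, 6]
`swap_elements(x, y, 0, 0)` → x = [4, 2, 3]; y = [1, 5, 6]
`print(x, y)` → prints [4, 2, 3] [1, 5, 6]

Answer:
[1, 2, 3] [4, 5, 6]
[4, 2, 3] [1, 5, 6]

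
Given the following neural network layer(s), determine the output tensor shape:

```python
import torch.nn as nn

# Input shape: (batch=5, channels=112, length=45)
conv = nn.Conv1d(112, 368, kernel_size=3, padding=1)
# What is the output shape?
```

Input: (5, 112, 45) -> Output: (5, 368, 45)

Answer: (5, 368, 45)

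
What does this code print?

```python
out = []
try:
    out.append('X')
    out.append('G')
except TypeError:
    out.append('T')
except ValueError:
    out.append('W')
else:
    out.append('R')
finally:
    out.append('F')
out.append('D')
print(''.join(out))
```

Execution trace: 'X' (try body) → 'G' (try body, no exception) → 'R' (else) → 'F' (finally) → 'D' (after the try/except). Output: XGRFD

Answer: XGRFD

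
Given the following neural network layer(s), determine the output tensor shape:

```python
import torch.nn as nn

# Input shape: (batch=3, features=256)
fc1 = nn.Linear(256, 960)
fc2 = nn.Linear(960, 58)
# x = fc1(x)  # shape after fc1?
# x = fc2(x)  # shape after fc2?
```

Input: (3, 256) -> after fc1: (3, 960) -> Output: (3, 58)

Answer: (3, 58)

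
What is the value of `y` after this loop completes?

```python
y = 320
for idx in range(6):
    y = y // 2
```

Halve 6 times: 320 // 2^6 = 5
`y` takes the values: 320 → 160 → 80 → 40 → 20 → 10 → 5

Answer: 5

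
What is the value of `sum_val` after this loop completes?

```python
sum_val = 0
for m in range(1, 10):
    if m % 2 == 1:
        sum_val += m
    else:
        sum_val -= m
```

Add odd, subtract even
`sum_val` takes the values: 0 → 1 → -1 → 2 → -2 → 3 → -3 → 4 → -4 → 5

Answer: 5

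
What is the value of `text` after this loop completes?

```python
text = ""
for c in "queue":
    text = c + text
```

Reverse 'queue'
`text` takes the values: "" → "q" → "uq" → "euq" → "ueuq" → "eueuq"

Answer: "eueuq"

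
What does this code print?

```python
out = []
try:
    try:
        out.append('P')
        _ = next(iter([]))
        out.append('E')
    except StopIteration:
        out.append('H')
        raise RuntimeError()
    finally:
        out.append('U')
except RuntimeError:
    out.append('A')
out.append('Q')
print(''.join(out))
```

Execution trace: 'P' (inner try body) → 'H' (inner except StopIteration) → 'U' (inner finally) → 'A' (outer except RuntimeError) → 'Q' (after the try/except). Output: PHUAQ

Answer: PHUAQ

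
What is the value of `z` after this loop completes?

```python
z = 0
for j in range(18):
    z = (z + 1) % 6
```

Increment mod 6, 18 times = 0
`z` takes the values: 0 → 1 → 2 → 3 → 4 → 5 → 0 → 1 → 2 → 3 → 4 → 5 → 0 → 1 → 2 → 3 → 4 → 5 → 0

Answer: 0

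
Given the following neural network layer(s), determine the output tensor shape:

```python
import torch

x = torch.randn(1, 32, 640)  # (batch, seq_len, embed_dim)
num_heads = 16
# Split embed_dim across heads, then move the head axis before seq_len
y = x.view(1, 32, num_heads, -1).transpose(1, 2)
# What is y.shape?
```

Input: (1, 32, 640) -> head_dim = 640 // 16 = 40; after view: (1, 32, 16, 40) -> after transpose(1, 2): (1, 16, 32, 40) -> Output: (1, 16, 32, 40)

Answer: (1, 16, 32, 40)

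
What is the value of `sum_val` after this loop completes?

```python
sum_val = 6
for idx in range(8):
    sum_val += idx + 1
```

Start at 6, add 1 to 8 = 42
`sum_val` takes the values: 6 → 7 → 9 → 12 → 16 → 21 → 27 → 34 → 42

Answer: 42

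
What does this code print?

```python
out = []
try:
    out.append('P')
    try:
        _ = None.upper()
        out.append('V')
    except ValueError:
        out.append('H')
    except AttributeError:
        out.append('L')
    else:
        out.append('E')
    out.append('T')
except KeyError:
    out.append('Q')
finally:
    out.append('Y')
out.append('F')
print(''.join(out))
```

Execution trace: 'P' (try body) → 'L' (inner except AttributeError) → 'T' (try body, no exception) → 'Y' (finally) → 'F' (after the try/except). Output: PLTYF

Answer: PLTYF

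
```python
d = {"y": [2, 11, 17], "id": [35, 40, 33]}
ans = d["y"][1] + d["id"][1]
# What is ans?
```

Trace:
`d = {"y": [2, 11, 17], "id": [35, 40, 33]}` → d = {'y': [2, 11, 17], 'id': [35, 40, 33]}
`ans = d["y"][1] + d["id"][1]` → ans = 51
So ans = 51

Answer: 51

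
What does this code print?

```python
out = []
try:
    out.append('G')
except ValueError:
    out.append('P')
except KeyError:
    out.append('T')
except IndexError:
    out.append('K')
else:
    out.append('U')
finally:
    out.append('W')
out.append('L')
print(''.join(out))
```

Execution trace: 'G' (try body, no exception) → 'U' (else) → 'W' (finally) → 'L' (after the try/except). Output: GUWL

Answer: GUWL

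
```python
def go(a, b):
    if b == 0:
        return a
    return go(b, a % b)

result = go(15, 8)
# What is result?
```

go(15, 8) -> go(8, 7) -> go(7, 1) -> go(1, 0) -> 1

Answer: 1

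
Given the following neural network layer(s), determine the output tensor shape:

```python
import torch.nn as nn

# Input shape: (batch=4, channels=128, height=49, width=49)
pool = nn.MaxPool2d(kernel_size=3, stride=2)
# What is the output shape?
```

Input: (4, 128, 49, 49) -> Output: (4, 128, 24, 24)

Answer: (4, 128, 24, 24)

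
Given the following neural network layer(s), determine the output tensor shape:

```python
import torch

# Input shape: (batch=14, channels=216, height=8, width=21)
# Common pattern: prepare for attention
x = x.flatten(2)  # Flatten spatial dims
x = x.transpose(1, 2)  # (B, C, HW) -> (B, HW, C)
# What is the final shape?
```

Input: (14, 216, 8, 21) -> after flatten(2): (14, 216, 168) -> Output: (14, 168, 216)

Answer: (14, 168, 216)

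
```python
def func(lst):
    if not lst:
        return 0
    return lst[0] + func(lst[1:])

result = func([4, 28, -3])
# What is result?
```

4 + 28 + (-3) + 0 = 29

Answer: 29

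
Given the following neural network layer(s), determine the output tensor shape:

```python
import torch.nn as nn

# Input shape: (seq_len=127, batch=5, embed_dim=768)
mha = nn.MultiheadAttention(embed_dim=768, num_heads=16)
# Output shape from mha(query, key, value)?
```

Input: (127, 5, 768) -> Output: (127, 5, 768)

Answer: (127, 5, 768)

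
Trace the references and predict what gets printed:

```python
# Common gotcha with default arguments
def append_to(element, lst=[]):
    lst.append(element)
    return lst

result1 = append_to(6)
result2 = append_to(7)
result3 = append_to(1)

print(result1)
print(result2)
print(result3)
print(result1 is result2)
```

Key concept: mutable default argument gotcha.
Step by step:
`result1 = append_to(6)` → result1 = [6]
`result2 = append_to(7)` → result1 = [6, 7] (same object as result2); result2 = [6, 7] (same object as result1)
`result3 = append_to(1)` → result1 = [6, 7, 1] (same object as result2, result3); result2 = [6, 7, 1] (same object as result1, result3); result3 = [6, 7, 1] (same object as result1, result2)
`print(result1)` → prints [6, 7, 1]
`print(result2)` → prints [6, 7, 1]
`print(result3)` → prints [6, 7, 1]
`print(result1 is result2)` → prints True

Answer:
[6, 7, 1]
[6, 7, 1]
[6, 7, 1]
True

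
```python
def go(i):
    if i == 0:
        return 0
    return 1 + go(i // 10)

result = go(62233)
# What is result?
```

Count of digits of 62233: 5

Answer: 5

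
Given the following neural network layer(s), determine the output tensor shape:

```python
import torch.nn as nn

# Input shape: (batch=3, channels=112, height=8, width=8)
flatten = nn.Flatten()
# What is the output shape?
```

Input: (3, 112, 8, 8) -> Output: (3, 7168)

Answer: (3, 7168)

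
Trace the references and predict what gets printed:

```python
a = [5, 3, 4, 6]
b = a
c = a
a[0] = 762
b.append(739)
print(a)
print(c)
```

Key concept: multiple aliases.
Step by step:
`a = [5, 3, 4, 6]` → a = [5, 3, 4, 6]
`b = a` → b = [5, 3, 4, 6] (same object as a)
`c = a` → c = [5, 3, 4, 6] (same object as a, b)
`a[0] = 762` → a = [762, 3, 4, 6] (same object as b, c); b = [762, 3, 4, 6] (same object as a, c); c = [762, 3, 4, 6] (same object as a, b)
`b.append(739)` → a = [762, 3, 4, 6, 739] (same object as b, c); b = [762, 3, 4, 6, 739] (same object as a, c); c = [762, 3, 4, 6, 739] (same object as a, b)
`print(a)` → prints [762, 3, 4, 6, 739]
`print(c)` → prints [762, 3, 4, 6, 739]

Answer:
[762, 3, 4, 6, 739]
[762, 3, 4, 6, 739]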